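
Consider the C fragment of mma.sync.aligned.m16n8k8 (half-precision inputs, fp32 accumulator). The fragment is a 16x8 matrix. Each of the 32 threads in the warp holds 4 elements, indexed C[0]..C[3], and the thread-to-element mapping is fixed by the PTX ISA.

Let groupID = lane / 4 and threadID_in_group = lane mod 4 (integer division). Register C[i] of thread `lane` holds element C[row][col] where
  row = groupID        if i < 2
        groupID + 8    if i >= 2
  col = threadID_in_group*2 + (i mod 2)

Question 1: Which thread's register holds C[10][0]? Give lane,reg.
8,2

r=10⇒gr=2,Rb=1  c=0⇒th=0,odd=0
L=2*4+0=8  i=1*2+0=2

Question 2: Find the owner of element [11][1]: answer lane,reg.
12,3

r=11→G=3,rhi=1  c=1→T=0,p=1
L=3*4+0=12  i=1*2+1=3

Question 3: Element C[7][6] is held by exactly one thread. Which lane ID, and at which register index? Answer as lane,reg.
31,0

r: 7->gid=7,r8=0  c: 6->tid=3,i&1=0
L=7*4+3=31  i=0*2+0=0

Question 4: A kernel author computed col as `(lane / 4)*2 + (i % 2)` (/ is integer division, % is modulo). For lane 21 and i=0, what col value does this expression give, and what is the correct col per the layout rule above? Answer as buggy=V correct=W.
buggy=10 correct=2

`(lane / 4)*2 + (i % 2)`[21,0]→10
L=21→G=21>>2=5, T=21&3=1
[0]→row 5+0=5  col 1·2+0=2
col: 10 vs 2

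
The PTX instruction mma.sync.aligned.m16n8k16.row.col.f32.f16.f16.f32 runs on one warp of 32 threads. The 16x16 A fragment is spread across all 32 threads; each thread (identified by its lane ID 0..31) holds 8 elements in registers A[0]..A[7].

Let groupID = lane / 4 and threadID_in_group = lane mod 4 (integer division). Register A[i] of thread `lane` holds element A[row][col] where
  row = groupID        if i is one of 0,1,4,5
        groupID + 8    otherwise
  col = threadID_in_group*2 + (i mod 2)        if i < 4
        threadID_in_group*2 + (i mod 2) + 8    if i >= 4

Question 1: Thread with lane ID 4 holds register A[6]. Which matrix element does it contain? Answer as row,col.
9,8

lane 4: gr=1 (4/4), th=0 (4%4)
i=6: r=1+8=9, c=0*2+0+8=8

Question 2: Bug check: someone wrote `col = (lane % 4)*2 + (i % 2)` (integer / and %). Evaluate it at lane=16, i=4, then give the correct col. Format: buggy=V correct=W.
`(lane % 4)*2 + (i % 2)`[16,4]→0
L=16→G=16>>2=4, T=16&3=0
[4]→row 4+0=4  col 0·2+0+8=8
col: 0 vs 8

buggy=0 correct=8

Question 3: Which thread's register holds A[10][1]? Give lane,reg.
8,3

r:10=>grp=2,rB=1  c:1=>cB=0,tig=0,lo=1
L=2*4+0=8  i=0*4+1*2+1=3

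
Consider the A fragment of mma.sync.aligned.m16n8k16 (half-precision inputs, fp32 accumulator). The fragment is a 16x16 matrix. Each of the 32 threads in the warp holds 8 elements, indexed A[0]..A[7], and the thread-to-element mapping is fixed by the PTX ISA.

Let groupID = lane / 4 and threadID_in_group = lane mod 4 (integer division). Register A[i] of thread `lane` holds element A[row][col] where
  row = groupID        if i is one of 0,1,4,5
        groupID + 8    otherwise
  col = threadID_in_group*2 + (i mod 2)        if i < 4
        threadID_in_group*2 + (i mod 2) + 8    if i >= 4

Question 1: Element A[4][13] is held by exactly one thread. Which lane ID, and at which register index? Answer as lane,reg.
18,5

r=4⇒gr=4,Rb=0  c=13⇒Cb=1,th=2,odd=1
L=4*4+2=18  i=1*4+0*2+1=5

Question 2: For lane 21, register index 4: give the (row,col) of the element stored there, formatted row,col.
lane 21: grp=5 (21/4), tig=1 (21%4)
i=4: r=5+0=5, c=1*2+0+8=10

5,10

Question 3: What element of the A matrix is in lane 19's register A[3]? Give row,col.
12,7

lane 19=>19/4=4, 19 mod 4=3
i=3  r:4+8=>12  c:2·3+1+0=>7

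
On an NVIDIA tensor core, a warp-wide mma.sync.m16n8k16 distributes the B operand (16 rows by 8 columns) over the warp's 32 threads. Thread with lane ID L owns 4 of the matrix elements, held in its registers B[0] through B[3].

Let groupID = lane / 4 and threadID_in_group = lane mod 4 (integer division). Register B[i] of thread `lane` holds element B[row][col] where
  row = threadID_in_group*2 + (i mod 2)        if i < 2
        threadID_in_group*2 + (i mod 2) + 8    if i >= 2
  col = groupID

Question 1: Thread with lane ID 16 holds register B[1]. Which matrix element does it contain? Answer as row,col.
lane 16: gr=4 (16/4), th=0 (16%4)
i=1: r=0*2+1+0=1, c=gr=4

1,4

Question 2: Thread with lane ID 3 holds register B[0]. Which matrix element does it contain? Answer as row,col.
6,0

lane 3: gr=0 (3/4), th=3 (3%4)
i=0: r=3*2+0+0=6, c=gr=0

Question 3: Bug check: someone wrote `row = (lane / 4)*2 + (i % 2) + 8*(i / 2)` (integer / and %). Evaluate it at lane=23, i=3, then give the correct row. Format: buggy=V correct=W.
`(lane / 4)*2 + (i % 2) + 8*(i / 2)`[23,3]=>19
L=23=>grp=23>>2=5, tig=23&3=3
[3]=>row 3·2+1+8=15  col grp=5
row: 19 vs 15

buggy=19 correct=15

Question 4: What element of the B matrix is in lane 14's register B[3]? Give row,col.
13,3

lane 14: gid=3 (14/4), tid=2 (14%4)
i=3: r=2*2+1+8=13, c=gid=3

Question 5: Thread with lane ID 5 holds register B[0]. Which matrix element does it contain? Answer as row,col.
lane 5: grp=1 (5/4), tig=1 (5%4)
i=0: r=1*2+0+0=2, c=grp=1

2,1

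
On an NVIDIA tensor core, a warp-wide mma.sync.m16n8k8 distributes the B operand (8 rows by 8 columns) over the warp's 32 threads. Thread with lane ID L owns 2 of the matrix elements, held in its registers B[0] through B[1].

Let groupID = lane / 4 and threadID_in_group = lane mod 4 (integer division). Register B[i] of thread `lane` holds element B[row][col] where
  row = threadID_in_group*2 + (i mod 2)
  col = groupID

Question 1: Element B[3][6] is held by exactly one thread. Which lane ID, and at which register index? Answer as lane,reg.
c: 6->gid=6  r: 3->tid=1,i&1=1
L=6*4+1=25  i=1=1

25,1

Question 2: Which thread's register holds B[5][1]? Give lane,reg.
c:1=>grp=1  r:5=>tig=2,lo=1
L=1*4+2=6  i=1=1

6,1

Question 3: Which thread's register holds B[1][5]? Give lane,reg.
c=5⇒gr=5  r=1⇒th=0,odd=1
L=5*4+0=20  i=1=1

20,1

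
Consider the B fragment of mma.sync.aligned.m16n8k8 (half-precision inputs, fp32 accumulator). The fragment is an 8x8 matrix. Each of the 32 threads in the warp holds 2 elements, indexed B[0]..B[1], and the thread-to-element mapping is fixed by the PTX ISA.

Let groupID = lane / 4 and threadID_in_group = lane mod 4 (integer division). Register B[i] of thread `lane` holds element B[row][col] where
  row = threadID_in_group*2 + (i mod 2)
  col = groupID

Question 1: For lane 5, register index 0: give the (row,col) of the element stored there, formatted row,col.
2,1

lane 5: gr=1 (5/4), th=1 (5%4)
i=0: r=1*2+0=2, c=gr=1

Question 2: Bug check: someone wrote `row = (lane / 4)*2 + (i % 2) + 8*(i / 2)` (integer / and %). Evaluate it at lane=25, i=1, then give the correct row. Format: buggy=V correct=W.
`(lane / 4)*2 + (i % 2) + 8*(i / 2)`[25,1]->13
lane 25->25/4=6, 25 mod 4=1
i=1  r:2·1+1->3  c:6
row: 13 vs 3

buggy=13 correct=3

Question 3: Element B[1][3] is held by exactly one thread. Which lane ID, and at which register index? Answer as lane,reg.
c: 3->gid=3  r: 1->tid=0,i&1=1
L=3*4+0=12  i=1=1

12,1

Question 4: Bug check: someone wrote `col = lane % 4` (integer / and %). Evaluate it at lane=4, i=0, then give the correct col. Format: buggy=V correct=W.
`lane % 4`[4,0]=>0
lane 4=>4/4=1, 4 mod 4=0
i=0  r:2·0+0=>0  c:1
col: 0 vs 1

buggy=0 correct=1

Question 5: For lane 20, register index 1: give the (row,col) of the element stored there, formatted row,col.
lane 20->20/4=5, 20 mod 4=0
i=1  r:2·0+1->1  c:5

1,5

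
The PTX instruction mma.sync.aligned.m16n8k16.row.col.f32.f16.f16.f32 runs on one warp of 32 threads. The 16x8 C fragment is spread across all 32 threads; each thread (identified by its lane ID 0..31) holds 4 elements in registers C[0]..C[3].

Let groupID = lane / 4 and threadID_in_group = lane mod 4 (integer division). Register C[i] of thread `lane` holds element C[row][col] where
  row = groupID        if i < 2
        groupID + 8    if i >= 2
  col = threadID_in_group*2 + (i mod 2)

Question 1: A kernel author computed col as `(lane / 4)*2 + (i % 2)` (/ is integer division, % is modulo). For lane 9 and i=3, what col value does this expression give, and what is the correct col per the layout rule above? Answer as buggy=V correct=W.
buggy=5 correct=3

`(lane / 4)*2 + (i % 2)`[9,3]⇒5
lane 9⇒9/4=2, 9 mod 4=1
i=3  r:2+8⇒10  c:2·1+1⇒3
col: 5 vs 3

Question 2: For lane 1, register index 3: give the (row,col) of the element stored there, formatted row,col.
L=1→G=1>>2=0, T=1&3=1
[3]→row 0+8=8  col 1·2+1=3

8,3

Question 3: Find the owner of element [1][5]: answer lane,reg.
r=1→G=1,rhi=0  c=5→T=2,p=1
L=1*4+2=6  i=0*2+1=1

6,1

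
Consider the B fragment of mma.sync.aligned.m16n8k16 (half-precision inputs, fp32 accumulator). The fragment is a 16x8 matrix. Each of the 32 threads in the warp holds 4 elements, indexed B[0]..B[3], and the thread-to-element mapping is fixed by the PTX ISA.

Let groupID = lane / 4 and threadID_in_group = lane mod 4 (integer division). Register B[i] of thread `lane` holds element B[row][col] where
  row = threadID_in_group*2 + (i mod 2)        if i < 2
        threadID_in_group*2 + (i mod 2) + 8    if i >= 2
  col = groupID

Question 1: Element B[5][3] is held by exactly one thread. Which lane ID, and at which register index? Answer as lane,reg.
14,1

c:3=>grp=3  r:5=>rB=0,tig=2,lo=1
L=3*4+2=14  i=0*2+1=1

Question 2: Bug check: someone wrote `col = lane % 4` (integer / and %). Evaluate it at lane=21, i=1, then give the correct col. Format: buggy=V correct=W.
`lane % 4`[21,1]->1
L=21->g=21>>2=5, t=21&3=1
[1]->row 1·2+1+0=3  col g=5
col: 1 vs 5

buggy=1 correct=5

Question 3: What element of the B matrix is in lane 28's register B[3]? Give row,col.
9,7

L=28=>grp=28>>2=7, tig=28&3=0
[3]=>row 0·2+1+8=9  col grp=7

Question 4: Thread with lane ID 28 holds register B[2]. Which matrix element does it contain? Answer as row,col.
8,7

lane 28: grp=7 (28/4), tig=0 (28%4)
i=2: r=0*2+0+8=8, c=grp=7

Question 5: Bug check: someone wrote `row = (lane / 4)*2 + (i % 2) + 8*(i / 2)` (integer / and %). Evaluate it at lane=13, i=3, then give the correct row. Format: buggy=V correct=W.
buggy=15 correct=11

`(lane / 4)*2 + (i % 2) + 8*(i / 2)`[13,3]->15
lane 13: g=3 (13/4), t=1 (13%4)
i=3: r=1*2+1+8=11, c=g=3
row: 15 vs 11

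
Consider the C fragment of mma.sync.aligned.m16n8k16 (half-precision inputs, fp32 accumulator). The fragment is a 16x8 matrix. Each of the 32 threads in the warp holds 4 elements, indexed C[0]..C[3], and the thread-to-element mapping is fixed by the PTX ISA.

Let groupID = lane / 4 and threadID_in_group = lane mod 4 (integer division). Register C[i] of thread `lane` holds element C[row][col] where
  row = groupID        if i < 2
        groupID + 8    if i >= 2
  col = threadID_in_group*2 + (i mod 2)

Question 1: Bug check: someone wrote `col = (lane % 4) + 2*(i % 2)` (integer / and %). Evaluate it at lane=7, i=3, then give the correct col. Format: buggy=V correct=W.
buggy=5 correct=7

`(lane % 4) + 2*(i % 2)`[7,3]->5
7: g=1,t=3
[3] (1+8,3*2+1) = (9,7)
col: 5 vs 7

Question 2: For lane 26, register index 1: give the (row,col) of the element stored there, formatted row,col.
lane 26->26/4=6, 26 mod 4=2
i=1  r:6+0->6  c:2·2+1->5

6,5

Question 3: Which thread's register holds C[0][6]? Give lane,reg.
r:0=>grp=0,rB=0  c:6=>tig=3,lo=0
L=0*4+3=3  i=0*2+0=0

3,0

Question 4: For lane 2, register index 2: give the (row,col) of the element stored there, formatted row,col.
L=2→G=2>>2=0, T=2&3=2
[2]→row 0+8=8  col 2·2+0=4

8,4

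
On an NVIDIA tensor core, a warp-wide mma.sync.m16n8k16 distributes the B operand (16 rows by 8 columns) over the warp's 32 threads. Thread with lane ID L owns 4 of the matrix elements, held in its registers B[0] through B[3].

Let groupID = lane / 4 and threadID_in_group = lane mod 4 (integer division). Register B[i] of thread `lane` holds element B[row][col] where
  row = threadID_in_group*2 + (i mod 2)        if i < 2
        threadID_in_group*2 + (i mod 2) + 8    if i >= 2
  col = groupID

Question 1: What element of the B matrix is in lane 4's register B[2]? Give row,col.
lane 4: grp=1 (4/4), tig=0 (4%4)
i=2: r=0*2+0+8=8, c=grp=1

8,1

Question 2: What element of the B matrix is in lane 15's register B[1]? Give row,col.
7,3

15: g=3,t=3
[1] (3*2+1+0,3) = (7,3)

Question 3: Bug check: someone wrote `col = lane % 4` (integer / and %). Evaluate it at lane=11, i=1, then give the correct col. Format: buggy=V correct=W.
`lane % 4`[11,1]⇒3
lane 11⇒11/4=2, 11 mod 4=3
i=1  r:2·3+1+0⇒7  c:2
col: 3 vs 2

buggy=3 correct=2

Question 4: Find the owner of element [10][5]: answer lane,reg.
21,2

c=5->g=5  r=10->rb=1,t=1,b0=0
L=5*4+1=21  i=1*2+0=2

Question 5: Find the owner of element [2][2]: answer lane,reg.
9,0

c=2⇒gr=2  r=2⇒Rb=0,th=1,odd=0
L=2*4+1=9  i=0*2+0=0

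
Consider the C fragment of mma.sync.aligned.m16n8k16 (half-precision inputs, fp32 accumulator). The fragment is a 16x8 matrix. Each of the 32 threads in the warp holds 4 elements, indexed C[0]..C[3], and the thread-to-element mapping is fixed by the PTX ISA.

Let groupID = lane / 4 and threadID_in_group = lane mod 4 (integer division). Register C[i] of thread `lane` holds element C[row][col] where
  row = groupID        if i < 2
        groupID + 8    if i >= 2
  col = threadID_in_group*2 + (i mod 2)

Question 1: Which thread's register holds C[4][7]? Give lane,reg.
19,1

r=4→G=4,rhi=0  c=7→T=3,p=1
L=4*4+3=19  i=0*2+1=1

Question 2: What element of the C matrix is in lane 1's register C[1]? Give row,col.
L=1->g=1>>2=0, t=1&3=1
[1]->row 0+0=0  col 1·2+1=3

0,3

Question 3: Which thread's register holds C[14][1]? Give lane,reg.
24,3

r:14=>grp=6,rB=1  c:1=>tig=0,lo=1
L=6*4+0=24  i=1*2+1=3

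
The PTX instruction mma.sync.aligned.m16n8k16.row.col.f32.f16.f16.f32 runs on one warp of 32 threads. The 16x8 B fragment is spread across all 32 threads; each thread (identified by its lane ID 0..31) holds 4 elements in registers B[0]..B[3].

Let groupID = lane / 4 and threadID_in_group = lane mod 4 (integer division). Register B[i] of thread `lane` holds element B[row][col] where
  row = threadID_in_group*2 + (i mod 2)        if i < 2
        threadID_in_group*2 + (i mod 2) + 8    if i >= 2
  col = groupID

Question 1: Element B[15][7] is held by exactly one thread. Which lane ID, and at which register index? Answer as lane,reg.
31,3

c=7->g=7  r=15->rb=1,t=3,b0=1
L=7*4+3=31  i=1*2+1=3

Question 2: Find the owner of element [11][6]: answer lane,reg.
25,3

c=6→G=6  r=11→rhi=1,T=1,p=1
L=6*4+1=25  i=1*2+1=3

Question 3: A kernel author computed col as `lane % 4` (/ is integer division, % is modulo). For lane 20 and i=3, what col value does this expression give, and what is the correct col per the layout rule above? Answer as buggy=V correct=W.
`lane % 4`[20,3]->0
L=20->gid=20>>2=5, tid=20&3=0
[3]->row 0·2+1+8=9  col gid=5
col: 0 vs 5

buggy=0 correct=5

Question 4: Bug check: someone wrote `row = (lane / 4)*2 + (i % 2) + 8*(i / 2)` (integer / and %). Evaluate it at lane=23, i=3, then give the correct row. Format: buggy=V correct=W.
buggy=19 correct=15

`(lane / 4)*2 + (i % 2) + 8*(i / 2)`[23,3]->19
lane 23->23/4=5, 23 mod 4=3
i=3  r:2·3+1+8->15  c:5
row: 19 vs 15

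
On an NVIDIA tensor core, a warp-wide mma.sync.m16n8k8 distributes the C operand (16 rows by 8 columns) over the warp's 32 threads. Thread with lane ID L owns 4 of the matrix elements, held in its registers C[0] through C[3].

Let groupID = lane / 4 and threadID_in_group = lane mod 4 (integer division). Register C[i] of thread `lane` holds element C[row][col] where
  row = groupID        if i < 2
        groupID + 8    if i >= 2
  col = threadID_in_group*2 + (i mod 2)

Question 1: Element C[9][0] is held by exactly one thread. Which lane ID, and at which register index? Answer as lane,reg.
r=9⇒gr=1,Rb=1  c=0⇒th=0,odd=0
L=1*4+0=4  i=1*2+0=2

4,2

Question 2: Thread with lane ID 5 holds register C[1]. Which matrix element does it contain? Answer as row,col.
L=5→G=5>>2=1, T=5&3=1
[1]→row 1+0=1  col 1·2+1=3

1,3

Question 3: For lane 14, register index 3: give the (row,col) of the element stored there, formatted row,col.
14: gid=3,tid=2
[3] (3+8,2*2+1) = (11,5)

11,5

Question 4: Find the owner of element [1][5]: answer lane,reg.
6,1

r=1->g=1,rb=0  c=5->t=2,b0=1
L=1*4+2=6  i=0*2+1=1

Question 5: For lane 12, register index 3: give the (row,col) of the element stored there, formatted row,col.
12: gr=3,th=0
[3] (3+8,0*2+1) = (11,1)

11,1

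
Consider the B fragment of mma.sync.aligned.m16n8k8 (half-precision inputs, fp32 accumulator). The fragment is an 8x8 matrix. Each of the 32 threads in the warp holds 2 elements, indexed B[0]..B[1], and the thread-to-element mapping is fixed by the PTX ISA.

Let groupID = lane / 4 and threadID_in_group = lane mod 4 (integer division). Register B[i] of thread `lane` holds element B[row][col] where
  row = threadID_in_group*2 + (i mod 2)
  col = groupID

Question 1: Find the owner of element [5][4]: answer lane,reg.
18,1

c: 4->gid=4  r: 5->tid=2,i&1=1
L=4*4+2=18  i=1=1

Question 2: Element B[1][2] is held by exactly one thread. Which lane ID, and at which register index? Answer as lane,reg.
8,1

c: 2->gid=2  r: 1->tid=0,i&1=1
L=2*4+0=8  i=1=1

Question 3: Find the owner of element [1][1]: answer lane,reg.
4,1

c: 1->gid=1  r: 1->tid=0,i&1=1
L=1*4+0=4  i=1=1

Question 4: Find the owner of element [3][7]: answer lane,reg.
29,1

c=7⇒gr=7  r=3⇒th=1,odd=1
L=7*4+1=29  i=1=1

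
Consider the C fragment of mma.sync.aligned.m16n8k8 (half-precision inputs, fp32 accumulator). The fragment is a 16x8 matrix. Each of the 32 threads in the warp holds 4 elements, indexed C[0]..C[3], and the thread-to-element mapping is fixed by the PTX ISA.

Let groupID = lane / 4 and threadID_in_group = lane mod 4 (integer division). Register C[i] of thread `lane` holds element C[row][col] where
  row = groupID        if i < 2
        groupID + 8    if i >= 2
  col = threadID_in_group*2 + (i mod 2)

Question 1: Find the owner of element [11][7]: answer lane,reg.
15,3

r=11⇒gr=3,Rb=1  c=7⇒th=3,odd=1
L=3*4+3=15  i=1*2+1=3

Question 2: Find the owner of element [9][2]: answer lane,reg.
r=9->g=1,rb=1  c=2->t=1,b0=0
L=1*4+1=5  i=1*2+0=2

5,2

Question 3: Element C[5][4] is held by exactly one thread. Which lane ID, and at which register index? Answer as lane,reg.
22,0

r=5->g=5,rb=0  c=4->t=2,b0=0
L=5*4+2=22  i=0*2+0=0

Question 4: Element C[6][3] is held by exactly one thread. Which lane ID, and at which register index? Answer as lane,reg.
r:6=>grp=6,rB=0  c:3=>tig=1,lo=1
L=6*4+1=25  i=0*2+1=1

25,1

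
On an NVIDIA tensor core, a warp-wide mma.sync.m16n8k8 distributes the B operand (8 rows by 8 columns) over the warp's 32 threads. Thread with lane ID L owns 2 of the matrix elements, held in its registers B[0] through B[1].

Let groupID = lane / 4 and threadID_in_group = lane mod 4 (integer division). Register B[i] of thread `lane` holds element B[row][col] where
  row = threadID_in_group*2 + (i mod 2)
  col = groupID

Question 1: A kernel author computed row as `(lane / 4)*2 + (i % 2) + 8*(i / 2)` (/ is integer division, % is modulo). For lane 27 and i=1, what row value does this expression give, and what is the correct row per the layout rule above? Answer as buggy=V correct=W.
`(lane / 4)*2 + (i % 2) + 8*(i / 2)`[27,1]->13
lane 27->27/4=6, 27 mod 4=3
i=1  r:2·3+1->7  c:6
row: 13 vs 7

buggy=13 correct=7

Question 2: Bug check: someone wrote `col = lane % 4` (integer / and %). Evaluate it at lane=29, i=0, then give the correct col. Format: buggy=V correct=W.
`lane % 4`[29,0]->1
L=29->g=29>>2=7, t=29&3=1
[0]->row 1·2+0=2  col g=7
col: 1 vs 7

buggy=1 correct=7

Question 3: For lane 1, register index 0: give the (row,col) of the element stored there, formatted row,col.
2,0

lane 1=>1/4=0, 1 mod 4=1
i=0  r:2·1+0=>2  c:0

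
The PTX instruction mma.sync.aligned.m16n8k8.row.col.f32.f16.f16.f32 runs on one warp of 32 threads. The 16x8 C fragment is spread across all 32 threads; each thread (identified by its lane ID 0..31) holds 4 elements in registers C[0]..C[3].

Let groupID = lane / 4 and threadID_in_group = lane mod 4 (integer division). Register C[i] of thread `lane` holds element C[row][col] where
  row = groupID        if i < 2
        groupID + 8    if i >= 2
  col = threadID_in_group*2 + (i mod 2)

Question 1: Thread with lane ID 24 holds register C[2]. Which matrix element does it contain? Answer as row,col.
24: gr=6,th=0
[2] (6+8,0*2+0) = (14,0)

14,0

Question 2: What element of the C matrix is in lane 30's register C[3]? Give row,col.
lane 30: grp=7 (30/4), tig=2 (30%4)
i=3: r=7+8=15, c=2*2+1=5

15,5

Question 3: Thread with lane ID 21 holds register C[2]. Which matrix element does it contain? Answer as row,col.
13,2

L=21→G=21>>2=5, T=21&3=1
[2]→row 5+8=13  col 1·2+0=2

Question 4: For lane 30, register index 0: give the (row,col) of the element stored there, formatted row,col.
lane 30: gr=7 (30/4), th=2 (30%4)
i=0: r=7+0=7, c=2*2+0=4

7,4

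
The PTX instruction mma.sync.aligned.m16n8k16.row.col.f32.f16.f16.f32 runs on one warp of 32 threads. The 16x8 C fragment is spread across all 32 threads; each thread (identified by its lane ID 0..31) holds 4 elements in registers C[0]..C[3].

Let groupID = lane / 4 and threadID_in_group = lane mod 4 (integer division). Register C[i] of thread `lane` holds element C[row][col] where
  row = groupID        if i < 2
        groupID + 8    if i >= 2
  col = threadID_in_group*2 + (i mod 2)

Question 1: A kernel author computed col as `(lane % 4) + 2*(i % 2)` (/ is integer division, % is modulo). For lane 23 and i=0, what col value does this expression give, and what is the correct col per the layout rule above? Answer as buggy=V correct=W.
buggy=3 correct=6

`(lane % 4) + 2*(i % 2)`[23,0]->3
lane 23->23/4=5, 23 mod 4=3
i=0  r:5+0->5  c:2·3+0->6
col: 3 vs 6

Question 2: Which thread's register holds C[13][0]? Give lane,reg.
r=13⇒gr=5,Rb=1  c=0⇒th=0,odd=0
L=5*4+0=20  i=1*2+0=2

20,2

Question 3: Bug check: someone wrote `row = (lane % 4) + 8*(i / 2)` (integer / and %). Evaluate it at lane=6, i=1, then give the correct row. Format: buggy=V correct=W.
`(lane % 4) + 8*(i / 2)`[6,1]=>2
lane 6: grp=1 (6/4), tig=2 (6%4)
i=1: r=1+0=1, c=2*2+1=5
row: 2 vs 1

buggy=2 correct=1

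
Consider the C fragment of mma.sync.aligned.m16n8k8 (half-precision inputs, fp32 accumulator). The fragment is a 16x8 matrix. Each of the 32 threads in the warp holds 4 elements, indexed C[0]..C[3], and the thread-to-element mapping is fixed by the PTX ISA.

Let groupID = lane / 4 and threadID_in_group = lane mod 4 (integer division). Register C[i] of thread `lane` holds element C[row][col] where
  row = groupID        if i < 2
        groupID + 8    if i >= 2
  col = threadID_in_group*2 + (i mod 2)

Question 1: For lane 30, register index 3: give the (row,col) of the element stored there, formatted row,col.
15,5

30: g=7,t=2
[3] (7+8,2*2+1) = (15,5)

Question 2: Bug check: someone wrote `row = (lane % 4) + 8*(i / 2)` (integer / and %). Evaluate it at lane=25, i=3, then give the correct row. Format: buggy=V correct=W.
buggy=9 correct=14

`(lane % 4) + 8*(i / 2)`[25,3]=>9
lane 25=>25/4=6, 25 mod 4=1
i=3  r:6+8=>14  c:2·1+1=>3
row: 9 vs 14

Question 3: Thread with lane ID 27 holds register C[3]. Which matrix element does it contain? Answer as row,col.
14,7

lane 27: gr=6 (27/4), th=3 (27%4)
i=3: r=6+8=14, c=3*2+1=7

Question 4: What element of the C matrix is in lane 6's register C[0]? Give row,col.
1,4

6: G=1,T=2
[0] (1+0,2*2+0) = (1,4)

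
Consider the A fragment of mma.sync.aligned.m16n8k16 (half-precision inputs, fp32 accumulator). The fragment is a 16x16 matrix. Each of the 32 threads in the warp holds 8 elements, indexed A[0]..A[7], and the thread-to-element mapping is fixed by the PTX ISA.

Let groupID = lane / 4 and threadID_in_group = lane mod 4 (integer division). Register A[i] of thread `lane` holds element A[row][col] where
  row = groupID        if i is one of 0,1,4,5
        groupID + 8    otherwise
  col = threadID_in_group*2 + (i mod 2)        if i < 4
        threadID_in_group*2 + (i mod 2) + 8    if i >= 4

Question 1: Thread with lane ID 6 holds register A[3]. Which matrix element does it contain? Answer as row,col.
9,5

L=6⇒gr=6>>2=1, th=6&3=2
[3]⇒row 1+8=9  col 2·2+1+0=5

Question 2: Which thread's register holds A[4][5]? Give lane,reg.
r=4⇒gr=4,Rb=0  c=5⇒Cb=0,th=2,odd=1
L=4*4+2=18  i=0*4+0*2+1=1

18,1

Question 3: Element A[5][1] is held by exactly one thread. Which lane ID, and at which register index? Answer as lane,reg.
20,1

r:5=>grp=5,rB=0  c:1=>cB=0,tig=0,lo=1
L=5*4+0=20  i=0*4+0*2+1=1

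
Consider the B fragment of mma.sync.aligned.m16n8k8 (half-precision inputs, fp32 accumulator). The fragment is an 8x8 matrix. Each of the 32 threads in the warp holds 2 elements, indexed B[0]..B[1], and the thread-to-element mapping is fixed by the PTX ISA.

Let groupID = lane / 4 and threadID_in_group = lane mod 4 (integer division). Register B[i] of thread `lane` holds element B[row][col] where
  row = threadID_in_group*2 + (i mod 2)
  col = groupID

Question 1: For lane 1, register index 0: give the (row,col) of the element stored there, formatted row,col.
2,0

lane 1: gid=0 (1/4), tid=1 (1%4)
i=0: r=1*2+0=2, c=gid=0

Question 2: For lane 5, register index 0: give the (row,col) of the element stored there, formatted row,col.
2,1

L=5->g=5>>2=1, t=5&3=1
[0]->row 1·2+0=2  col g=1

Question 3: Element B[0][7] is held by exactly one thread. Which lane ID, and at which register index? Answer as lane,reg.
c=7→G=7  r=0→T=0,p=0
L=7*4+0=28  i=0=0

28,0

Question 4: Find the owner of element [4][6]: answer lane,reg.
c=6->g=6  r=4->t=2,b0=0
L=6*4+2=26  i=0=0

26,0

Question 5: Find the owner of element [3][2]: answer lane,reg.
9,1

c=2→G=2  r=3→T=1,p=1
L=2*4+1=9  i=1=1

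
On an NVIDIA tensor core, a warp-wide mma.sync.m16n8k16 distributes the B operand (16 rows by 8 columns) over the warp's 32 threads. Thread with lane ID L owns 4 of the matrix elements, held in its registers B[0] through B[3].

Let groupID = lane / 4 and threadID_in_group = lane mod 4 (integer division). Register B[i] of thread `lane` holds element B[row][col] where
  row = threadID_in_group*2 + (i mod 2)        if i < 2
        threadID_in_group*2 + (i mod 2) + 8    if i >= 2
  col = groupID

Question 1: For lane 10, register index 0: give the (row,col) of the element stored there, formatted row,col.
4,2

lane 10: G=2 (10/4), T=2 (10%4)
i=0: r=2*2+0+0=4, c=G=2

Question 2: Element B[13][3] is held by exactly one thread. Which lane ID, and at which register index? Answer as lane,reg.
14,3

c=3⇒gr=3  r=13⇒Rb=1,th=2,odd=1
L=3*4+2=14  i=1*2+1=3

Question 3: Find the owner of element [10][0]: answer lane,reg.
c=0→G=0  r=10→rhi=1,T=1,p=0
L=0*4+1=1  i=1*2+0=2

1,2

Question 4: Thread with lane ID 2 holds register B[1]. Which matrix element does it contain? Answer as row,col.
5,0

2: grp=0,tig=2
[1] (2*2+1+0,0) = (5,0)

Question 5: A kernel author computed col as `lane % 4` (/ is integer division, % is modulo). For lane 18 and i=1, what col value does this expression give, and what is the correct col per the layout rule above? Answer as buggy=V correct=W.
`lane % 4`[18,1]⇒2
18: gr=4,th=2
[1] (2*2+1+0,4) = (5,4)
col: 2 vs 4

buggy=2 correct=4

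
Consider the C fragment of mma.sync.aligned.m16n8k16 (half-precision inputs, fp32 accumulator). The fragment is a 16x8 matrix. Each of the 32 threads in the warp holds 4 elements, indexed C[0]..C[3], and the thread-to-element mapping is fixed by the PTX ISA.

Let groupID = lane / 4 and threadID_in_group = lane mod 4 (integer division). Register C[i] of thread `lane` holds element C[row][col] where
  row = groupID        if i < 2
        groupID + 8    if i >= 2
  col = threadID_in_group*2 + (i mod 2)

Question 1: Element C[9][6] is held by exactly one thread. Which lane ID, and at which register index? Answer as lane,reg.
r=9→G=1,rhi=1  c=6→T=3,p=0
L=1*4+3=7  i=1*2+0=2

7,2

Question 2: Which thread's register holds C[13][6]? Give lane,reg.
23,2

r=13⇒gr=5,Rb=1  c=6⇒th=3,odd=0
L=5*4+3=23  i=1*2+0=2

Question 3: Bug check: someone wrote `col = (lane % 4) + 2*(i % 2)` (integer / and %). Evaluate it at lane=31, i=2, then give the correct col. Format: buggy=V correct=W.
buggy=3 correct=6

`(lane % 4) + 2*(i % 2)`[31,2]⇒3
lane 31: gr=7 (31/4), th=3 (31%4)
i=2: r=7+8=15, c=3*2+0=6
col: 3 vs 6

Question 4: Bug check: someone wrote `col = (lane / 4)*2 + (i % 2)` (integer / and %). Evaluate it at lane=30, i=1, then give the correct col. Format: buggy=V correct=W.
buggy=15 correct=5

`(lane / 4)*2 + (i % 2)`[30,1]→15
L=30→G=30>>2=7, T=30&3=2
[1]→row 7+0=7  col 2·2+1=5
col: 15 vs 5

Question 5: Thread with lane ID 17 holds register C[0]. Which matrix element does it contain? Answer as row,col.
4,2

17: gr=4,th=1
[0] (4+0,1*2+0) = (4,2)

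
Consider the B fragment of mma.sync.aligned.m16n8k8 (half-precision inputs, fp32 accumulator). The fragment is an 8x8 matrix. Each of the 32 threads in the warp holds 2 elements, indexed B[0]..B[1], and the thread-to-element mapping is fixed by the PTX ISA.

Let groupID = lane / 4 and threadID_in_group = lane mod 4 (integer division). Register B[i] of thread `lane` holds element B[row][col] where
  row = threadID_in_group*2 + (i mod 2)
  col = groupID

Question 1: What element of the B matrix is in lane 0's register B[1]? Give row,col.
1,0

lane 0: gid=0 (0/4), tid=0 (0%4)
i=1: r=0*2+1=1, c=gid=0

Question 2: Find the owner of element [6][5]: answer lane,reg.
23,0

c=5->g=5  r=6->t=3,b0=0
L=5*4+3=23  i=0=0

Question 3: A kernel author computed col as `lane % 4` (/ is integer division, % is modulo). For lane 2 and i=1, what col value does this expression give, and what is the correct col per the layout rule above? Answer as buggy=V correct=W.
buggy=2 correct=0

`lane % 4`[2,1]⇒2
L=2⇒gr=2>>2=0, th=2&3=2
[1]⇒row 2·2+1=5  col gr=0
col: 2 vs 0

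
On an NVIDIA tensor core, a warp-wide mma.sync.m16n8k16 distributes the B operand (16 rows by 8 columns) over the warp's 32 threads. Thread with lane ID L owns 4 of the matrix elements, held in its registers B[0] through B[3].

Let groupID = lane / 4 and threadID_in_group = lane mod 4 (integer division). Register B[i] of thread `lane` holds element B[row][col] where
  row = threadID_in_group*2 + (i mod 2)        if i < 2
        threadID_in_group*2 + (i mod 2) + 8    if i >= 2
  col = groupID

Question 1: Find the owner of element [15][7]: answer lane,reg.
31,3

c=7⇒gr=7  r=15⇒Rb=1,th=3,odd=1
L=7*4+3=31  i=1*2+1=3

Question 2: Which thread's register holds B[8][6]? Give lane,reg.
c:6=>grp=6  r:8=>rB=1,tig=0,lo=0
L=6*4+0=24  i=1*2+0=2

24,2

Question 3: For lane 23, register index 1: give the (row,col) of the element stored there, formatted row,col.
23: g=5,t=3
[1] (3*2+1+0,5) = (7,5)

7,5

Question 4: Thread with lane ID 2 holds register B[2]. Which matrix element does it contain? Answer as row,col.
lane 2→2/4=0, 2 mod 4=2
i=2  r:2·2+0+8→12  c:0

12,0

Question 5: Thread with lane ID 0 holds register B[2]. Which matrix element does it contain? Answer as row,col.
8,0

L=0⇒gr=0>>2=0, th=0&3=0
[2]⇒row 0·2+0+8=8  col gr=0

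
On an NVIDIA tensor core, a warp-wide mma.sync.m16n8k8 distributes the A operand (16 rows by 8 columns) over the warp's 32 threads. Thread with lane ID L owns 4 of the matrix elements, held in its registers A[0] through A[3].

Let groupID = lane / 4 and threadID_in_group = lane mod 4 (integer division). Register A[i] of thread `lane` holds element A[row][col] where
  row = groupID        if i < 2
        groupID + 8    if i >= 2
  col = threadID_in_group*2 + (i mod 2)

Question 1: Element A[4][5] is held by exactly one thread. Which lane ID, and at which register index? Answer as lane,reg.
r=4→G=4,rhi=0  c=5→T=2,p=1
L=4*4+2=18  i=0*2+1=1

18,1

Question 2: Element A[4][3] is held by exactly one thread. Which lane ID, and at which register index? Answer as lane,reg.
r=4→G=4,rhi=0  c=3→T=1,p=1
L=4*4+1=17  i=0*2+1=1

17,1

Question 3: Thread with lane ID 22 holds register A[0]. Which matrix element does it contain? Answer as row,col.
22: gr=5,th=2
[0] (5+0,2*2+0) = (5,4)

5,4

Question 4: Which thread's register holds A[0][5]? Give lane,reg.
2,1

r: 0->gid=0,r8=0  c: 5->tid=2,i&1=1
L=0*4+2=2  i=0*2+1=1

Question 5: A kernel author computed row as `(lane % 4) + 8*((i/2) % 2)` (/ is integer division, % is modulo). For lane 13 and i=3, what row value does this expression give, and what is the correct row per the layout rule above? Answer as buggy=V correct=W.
buggy=9 correct=11

`(lane % 4) + 8*((i/2) % 2)`[13,3]⇒9
lane 13: gr=3 (13/4), th=1 (13%4)
i=3: r=3+8=11, c=1*2+1=3
row: 9 vs 11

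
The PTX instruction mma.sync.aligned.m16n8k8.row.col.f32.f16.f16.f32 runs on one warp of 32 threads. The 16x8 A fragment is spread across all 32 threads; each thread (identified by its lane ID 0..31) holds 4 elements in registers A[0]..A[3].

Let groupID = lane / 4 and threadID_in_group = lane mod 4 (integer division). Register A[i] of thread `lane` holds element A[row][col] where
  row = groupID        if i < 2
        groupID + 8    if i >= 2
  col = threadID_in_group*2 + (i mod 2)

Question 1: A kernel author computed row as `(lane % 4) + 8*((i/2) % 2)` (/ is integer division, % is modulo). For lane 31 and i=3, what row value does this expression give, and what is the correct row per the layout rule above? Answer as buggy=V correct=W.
buggy=11 correct=15

`(lane % 4) + 8*((i/2) % 2)`[31,3]->11
L=31->gid=31>>2=7, tid=31&3=3
[3]->row 7+8=15  col 3·2+1=7
row: 11 vs 15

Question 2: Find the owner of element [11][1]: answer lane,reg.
12,3

r=11⇒gr=3,Rb=1  c=1⇒th=0,odd=1
L=3*4+0=12  i=1*2+1=3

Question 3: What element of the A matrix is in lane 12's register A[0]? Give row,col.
L=12->gid=12>>2=3, tid=12&3=0
[0]->row 3+0=3  col 0·2+0=0

3,0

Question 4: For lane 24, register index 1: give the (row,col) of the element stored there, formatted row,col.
24: g=6,t=0
[1] (6+0,0*2+1) = (6,1)

6,1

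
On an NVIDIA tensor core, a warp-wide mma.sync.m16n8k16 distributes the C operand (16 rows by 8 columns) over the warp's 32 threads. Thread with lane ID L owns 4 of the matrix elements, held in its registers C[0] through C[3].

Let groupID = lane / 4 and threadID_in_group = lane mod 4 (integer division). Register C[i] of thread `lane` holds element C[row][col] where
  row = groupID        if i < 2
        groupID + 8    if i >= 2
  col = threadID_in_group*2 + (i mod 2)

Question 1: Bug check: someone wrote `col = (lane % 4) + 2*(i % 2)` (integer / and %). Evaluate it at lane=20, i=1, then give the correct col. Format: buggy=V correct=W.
`(lane % 4) + 2*(i % 2)`[20,1]⇒2
lane 20⇒20/4=5, 20 mod 4=0
i=1  r:5+0⇒5  c:2·0+1⇒1
col: 2 vs 1

buggy=2 correct=1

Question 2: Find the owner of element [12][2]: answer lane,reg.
r=12⇒gr=4,Rb=1  c=2⇒th=1,odd=0
L=4*4+1=17  i=1*2+0=2

17,2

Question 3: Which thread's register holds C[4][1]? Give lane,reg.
16,1

r:4=>grp=4,rB=0  c:1=>tig=0,lo=1
L=4*4+0=16  i=0*2+1=1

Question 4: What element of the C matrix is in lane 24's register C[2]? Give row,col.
24: gr=6,th=0
[2] (6+8,0*2+0) = (14,0)

14,0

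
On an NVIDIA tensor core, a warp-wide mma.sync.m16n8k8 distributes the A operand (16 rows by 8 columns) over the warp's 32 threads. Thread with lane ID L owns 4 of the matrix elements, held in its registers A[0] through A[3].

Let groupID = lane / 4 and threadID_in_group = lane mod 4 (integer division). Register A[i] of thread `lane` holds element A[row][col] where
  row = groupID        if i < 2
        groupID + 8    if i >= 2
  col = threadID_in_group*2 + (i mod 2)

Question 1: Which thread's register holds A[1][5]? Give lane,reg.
6,1

r=1→G=1,rhi=0  c=5→T=2,p=1
L=1*4+2=6  i=0*2+1=1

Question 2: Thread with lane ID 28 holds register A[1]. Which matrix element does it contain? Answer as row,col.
lane 28: G=7 (28/4), T=0 (28%4)
i=1: r=7+0=7, c=0*2+1=1

7,1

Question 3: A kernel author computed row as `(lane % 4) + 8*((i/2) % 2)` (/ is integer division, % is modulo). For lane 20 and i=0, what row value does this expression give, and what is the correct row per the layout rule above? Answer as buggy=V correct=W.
`(lane % 4) + 8*((i/2) % 2)`[20,0]->0
lane 20->20/4=5, 20 mod 4=0
i=0  r:5+0->5  c:2·0+0->0
row: 0 vs 5

buggy=0 correct=5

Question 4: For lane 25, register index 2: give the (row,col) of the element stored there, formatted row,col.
14,2

25: G=6,T=1
[2] (6+8,1*2+0) = (14,2)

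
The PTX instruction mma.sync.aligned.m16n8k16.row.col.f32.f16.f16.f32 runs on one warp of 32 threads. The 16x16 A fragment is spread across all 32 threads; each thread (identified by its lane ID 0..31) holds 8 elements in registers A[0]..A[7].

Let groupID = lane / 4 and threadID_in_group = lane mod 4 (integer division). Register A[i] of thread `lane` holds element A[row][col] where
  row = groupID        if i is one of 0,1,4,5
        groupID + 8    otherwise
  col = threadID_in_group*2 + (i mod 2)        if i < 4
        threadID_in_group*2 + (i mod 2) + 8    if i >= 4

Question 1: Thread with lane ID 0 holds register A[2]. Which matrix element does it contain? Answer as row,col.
0: gid=0,tid=0
[2] (0+8,0*2+0+0) = (8,0)

8,0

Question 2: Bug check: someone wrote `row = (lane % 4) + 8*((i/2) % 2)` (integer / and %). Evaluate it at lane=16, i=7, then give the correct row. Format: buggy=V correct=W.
`(lane % 4) + 8*((i/2) % 2)`[16,7]⇒8
L=16⇒gr=16>>2=4, th=16&3=0
[7]⇒row 4+8=12  col 0·2+1+8=9
row: 8 vs 12

buggy=8 correct=12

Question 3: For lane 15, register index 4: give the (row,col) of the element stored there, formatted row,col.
L=15⇒gr=15>>2=3, th=15&3=3
[4]⇒row 3+0=3  col 3·2+0+8=14

3,14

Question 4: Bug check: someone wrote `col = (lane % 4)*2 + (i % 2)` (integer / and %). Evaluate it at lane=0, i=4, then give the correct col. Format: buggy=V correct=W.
buggy=0 correct=8

`(lane % 4)*2 + (i % 2)`[0,4]→0
lane 0→0/4=0, 0 mod 4=0
i=4  r:0+0→0  c:2·0+0+8→8
col: 0 vs 8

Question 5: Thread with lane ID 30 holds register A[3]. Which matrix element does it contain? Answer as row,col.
15,5

lane 30: grp=7 (30/4), tig=2 (30%4)
i=3: r=7+8=15, c=2*2+1+0=5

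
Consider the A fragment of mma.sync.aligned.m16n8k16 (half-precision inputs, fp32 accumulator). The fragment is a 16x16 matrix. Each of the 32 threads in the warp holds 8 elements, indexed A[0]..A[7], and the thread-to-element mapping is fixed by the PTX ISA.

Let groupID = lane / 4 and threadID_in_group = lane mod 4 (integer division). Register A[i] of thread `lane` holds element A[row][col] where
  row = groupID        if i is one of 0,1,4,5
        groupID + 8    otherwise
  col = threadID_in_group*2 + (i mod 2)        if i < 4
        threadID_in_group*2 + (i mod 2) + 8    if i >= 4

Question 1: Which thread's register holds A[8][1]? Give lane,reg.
0,3

r=8⇒gr=0,Rb=1  c=1⇒Cb=0,th=0,odd=1
L=0*4+0=0  i=0*4+1*2+1=3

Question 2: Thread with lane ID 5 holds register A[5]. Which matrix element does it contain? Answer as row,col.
1,11

L=5=>grp=5>>2=1, tig=5&3=1
[5]=>row 1+0=1  col 1·2+1+8=11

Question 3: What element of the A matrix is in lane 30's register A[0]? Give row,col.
lane 30=>30/4=7, 30 mod 4=2
i=0  r:7+0=>7  c:2·2+0+0=>4

7,4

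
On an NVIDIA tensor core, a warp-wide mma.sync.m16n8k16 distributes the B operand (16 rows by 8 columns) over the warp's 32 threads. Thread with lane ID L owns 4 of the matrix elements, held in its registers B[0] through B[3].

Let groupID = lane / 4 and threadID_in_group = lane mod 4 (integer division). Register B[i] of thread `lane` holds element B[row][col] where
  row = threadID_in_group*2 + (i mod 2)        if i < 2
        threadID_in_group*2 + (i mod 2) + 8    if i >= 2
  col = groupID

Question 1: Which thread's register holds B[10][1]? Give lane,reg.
c=1→G=1  r=10→rhi=1,T=1,p=0
L=1*4+1=5  i=1*2+0=2

5,2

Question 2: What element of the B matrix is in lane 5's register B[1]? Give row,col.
lane 5: grp=1 (5/4), tig=1 (5%4)
i=1: r=1*2+1+0=3, c=grp=1

3,1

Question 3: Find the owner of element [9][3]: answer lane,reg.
12,3

c:3=>grp=3  r:9=>rB=1,tig=0,lo=1
L=3*4+0=12  i=1*2+1=3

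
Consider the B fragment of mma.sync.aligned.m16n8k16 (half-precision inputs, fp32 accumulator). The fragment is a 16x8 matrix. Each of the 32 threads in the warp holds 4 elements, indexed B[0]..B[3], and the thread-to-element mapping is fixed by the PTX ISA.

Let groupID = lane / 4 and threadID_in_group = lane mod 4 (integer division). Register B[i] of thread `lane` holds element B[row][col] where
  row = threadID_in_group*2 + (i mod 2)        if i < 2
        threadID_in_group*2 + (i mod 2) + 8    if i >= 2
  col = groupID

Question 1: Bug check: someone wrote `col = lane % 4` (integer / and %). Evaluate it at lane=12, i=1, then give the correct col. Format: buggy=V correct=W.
`lane % 4`[12,1]=>0
lane 12=>12/4=3, 12 mod 4=0
i=1  r:2·0+1+0=>1  c:3
col: 0 vs 3

buggy=0 correct=3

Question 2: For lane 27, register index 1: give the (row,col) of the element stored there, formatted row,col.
L=27->g=27>>2=6, t=27&3=3
[1]->row 3·2+1+0=7  col g=6

7,6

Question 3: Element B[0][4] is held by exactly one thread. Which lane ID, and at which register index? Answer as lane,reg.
16,0

c:4=>grp=4  r:0=>rB=0,tig=0,lo=0
L=4*4+0=16  i=0*2+0=0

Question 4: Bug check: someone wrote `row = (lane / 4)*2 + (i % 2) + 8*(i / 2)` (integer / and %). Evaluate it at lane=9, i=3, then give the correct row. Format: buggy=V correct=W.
`(lane / 4)*2 + (i % 2) + 8*(i / 2)`[9,3]->13
9: g=2,t=1
[3] (1*2+1+8,2) = (11,2)
row: 13 vs 11

buggy=13 correct=11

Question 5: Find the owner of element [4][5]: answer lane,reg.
c: 5->gid=5  r: 4->r8=0,tid=2,i&1=0
L=5*4+2=22  i=0*2+0=0

22,0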